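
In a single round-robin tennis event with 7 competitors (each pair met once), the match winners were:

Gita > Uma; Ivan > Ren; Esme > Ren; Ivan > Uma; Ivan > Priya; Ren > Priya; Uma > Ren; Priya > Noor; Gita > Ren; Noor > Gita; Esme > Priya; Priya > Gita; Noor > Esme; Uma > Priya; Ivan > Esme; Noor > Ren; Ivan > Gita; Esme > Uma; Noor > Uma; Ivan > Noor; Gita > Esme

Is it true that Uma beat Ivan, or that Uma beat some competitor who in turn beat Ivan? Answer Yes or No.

Uma did not beat Ivan directly.
Uma beat Ren, Priya, but each of them lost to Ivan. No two-step path.

No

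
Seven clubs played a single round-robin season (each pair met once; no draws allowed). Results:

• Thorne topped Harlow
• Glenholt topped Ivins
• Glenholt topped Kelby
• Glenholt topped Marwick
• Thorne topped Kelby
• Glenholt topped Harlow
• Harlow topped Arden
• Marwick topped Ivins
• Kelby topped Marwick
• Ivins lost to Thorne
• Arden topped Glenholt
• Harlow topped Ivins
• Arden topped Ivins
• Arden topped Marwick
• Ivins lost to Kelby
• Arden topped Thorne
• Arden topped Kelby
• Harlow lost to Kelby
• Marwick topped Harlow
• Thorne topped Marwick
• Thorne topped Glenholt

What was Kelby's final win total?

3

Kelby's results: beat Harlow, Ivins, Marwick; lost to Thorne, Arden, Glenholt.
That is 3 wins.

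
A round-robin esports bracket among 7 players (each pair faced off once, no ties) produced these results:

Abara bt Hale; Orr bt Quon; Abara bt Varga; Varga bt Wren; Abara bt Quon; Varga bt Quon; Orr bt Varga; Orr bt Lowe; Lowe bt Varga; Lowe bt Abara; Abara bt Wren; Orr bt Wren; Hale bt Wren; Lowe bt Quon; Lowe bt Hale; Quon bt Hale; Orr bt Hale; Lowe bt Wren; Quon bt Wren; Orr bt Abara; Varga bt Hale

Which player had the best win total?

Win totals: Varga 3, Abara 4, Orr 6, Hale 1, Lowe 5, Quon 2, Wren 0.
Orr leads with 6 wins (next highest: 5).

Orr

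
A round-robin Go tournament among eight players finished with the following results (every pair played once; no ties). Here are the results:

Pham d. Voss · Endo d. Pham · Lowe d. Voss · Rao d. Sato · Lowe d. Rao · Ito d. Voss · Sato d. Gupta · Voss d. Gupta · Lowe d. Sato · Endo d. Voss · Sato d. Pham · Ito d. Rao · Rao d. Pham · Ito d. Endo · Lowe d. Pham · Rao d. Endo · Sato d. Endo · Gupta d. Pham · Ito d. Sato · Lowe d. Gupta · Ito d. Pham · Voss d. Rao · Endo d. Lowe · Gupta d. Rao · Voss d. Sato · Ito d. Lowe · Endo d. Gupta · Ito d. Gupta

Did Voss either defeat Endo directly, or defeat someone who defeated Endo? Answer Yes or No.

Voss did not beat Endo directly.
Voss beat Gupta, Rao, Sato. Of those, Rao beat Endo.

Yes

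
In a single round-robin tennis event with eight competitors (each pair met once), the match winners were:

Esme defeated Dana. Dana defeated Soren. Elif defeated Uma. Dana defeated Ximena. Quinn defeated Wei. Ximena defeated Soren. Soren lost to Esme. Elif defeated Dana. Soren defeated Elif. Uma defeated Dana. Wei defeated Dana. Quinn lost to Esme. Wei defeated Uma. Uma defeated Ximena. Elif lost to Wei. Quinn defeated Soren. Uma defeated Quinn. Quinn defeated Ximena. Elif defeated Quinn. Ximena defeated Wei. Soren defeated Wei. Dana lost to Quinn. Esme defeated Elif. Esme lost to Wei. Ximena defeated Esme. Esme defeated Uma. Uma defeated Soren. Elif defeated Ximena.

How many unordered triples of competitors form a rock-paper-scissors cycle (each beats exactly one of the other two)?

Win totals: Ximena 3, Dana 2, Quinn 4, Elif 4, Wei 4, Esme 5, Soren 2, Uma 4.
A competitor with w wins dominates both others in C(w,2) triples; summing gives 3 + 1 + 6 + 6 + 6 + 10 + 1 + 6 = 39 transitive triples.
Total triples C(8,3) = 56, so cyclic triples = 56 − 39 = 17.

17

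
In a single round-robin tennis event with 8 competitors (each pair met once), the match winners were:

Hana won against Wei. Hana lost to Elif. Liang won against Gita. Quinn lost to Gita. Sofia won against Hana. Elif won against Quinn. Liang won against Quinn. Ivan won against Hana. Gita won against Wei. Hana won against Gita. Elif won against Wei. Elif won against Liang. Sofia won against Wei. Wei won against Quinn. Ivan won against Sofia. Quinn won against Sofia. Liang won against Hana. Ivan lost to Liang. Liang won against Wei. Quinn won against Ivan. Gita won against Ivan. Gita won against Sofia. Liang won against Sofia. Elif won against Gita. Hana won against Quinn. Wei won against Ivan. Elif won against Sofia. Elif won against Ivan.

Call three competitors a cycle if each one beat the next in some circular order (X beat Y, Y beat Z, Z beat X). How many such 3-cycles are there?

7

Win totals: Hana 3, Gita 4, Liang 6, Quinn 2, Wei 2, Sofia 2, Ivan 2, Elif 7.
A competitor with w wins dominates both others in C(w,2) triples; summing gives 3 + 6 + 15 + 1 + 1 + 1 + 1 + 21 = 49 transitive triples.
Total triples C(8,3) = 56, so cyclic triples = 56 − 49 = 7.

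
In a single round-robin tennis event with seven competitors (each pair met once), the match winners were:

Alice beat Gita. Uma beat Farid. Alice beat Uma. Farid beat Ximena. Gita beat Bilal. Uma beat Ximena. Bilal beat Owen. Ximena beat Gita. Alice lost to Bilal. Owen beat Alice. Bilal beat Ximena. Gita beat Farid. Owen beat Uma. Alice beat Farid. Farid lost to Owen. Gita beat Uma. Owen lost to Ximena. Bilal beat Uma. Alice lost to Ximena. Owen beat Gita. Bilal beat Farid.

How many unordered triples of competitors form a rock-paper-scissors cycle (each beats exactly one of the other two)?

9

Win totals: Farid 1, Ximena 3, Owen 4, Gita 3, Uma 2, Alice 3, Bilal 5.
A competitor with w wins dominates both others in C(w,2) triples; summing gives 0 + 3 + 6 + 3 + 1 + 3 + 10 = 26 transitive triples.
Total triples C(7,3) = 35, so cyclic triples = 35 − 26 = 9.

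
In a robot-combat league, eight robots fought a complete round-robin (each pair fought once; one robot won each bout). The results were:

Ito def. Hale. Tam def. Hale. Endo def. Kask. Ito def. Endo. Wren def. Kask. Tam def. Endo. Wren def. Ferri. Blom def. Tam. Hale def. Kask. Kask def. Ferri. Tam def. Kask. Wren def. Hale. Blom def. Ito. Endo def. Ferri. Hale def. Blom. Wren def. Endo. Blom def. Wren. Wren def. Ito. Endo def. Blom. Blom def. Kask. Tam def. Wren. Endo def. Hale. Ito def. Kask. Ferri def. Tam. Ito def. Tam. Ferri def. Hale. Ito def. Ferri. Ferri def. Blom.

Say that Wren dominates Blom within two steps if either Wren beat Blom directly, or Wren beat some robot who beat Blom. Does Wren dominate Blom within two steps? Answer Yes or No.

Yes

Wren did not beat Blom directly.
Wren beat Hale, Ito, Kask, Endo, Ferri. Of those, Hale beat Blom.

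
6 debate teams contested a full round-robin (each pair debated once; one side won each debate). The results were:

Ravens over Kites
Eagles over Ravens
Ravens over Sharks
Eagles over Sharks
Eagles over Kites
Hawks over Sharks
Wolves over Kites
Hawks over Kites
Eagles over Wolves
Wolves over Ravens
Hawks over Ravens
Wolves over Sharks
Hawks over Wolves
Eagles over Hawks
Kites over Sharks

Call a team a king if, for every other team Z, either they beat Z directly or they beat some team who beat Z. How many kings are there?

Kites cannot reach Ravens, Hawks, Wolves, Eagles in two steps.
Sharks cannot reach Kites, Ravens, Hawks, Wolves, Eagles in two steps.
Ravens cannot reach Hawks, Wolves, Eagles in two steps.
Hawks cannot reach Eagles in two steps.
Wolves cannot reach Hawks, Eagles in two steps.
Eagles reaches everyone (king).
Kings: Eagles — 1.

1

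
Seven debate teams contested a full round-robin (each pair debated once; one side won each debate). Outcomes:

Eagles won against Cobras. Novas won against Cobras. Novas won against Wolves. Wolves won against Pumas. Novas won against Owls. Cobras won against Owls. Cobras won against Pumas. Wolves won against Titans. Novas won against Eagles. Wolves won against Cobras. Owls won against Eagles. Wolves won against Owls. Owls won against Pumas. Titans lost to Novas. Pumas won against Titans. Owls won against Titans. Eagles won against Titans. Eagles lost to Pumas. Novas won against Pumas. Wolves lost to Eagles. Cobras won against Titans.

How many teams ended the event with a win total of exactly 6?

1

Win totals: Pumas 2, Cobras 3, Eagles 3, Titans 0, Novas 6, Owls 3, Wolves 4.
Exactly 6: Novas — 1 team.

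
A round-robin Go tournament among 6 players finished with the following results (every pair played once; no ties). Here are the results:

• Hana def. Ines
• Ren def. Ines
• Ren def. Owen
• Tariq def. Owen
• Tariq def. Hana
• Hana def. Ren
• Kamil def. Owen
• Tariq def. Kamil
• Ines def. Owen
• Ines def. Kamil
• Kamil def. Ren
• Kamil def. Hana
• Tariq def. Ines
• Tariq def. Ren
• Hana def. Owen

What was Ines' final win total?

Ines' results: beat Owen, Kamil; lost to Tariq, Hana, Ren.
That is 2 wins.

2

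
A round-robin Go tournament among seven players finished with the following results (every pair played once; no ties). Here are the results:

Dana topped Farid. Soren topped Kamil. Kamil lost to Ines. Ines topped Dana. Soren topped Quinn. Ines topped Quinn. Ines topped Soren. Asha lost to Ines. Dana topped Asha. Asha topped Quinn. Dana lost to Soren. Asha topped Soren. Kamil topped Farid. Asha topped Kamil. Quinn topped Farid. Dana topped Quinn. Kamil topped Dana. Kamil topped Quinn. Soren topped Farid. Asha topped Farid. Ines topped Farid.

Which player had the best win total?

Ines

Win totals: Soren 4, Dana 3, Quinn 1, Kamil 3, Ines 6, Asha 4, Farid 0.
Ines leads with 6 wins (next highest: 4).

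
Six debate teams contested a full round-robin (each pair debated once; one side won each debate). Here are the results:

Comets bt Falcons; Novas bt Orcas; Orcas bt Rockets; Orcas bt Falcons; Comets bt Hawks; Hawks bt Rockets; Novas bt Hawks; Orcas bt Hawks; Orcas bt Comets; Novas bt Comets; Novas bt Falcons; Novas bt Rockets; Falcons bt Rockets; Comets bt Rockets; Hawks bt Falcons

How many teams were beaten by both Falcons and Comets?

1

Falcons beat: Rockets.
Comets beat: Falcons, Rockets, Hawks.
Both beat: Rockets — 1.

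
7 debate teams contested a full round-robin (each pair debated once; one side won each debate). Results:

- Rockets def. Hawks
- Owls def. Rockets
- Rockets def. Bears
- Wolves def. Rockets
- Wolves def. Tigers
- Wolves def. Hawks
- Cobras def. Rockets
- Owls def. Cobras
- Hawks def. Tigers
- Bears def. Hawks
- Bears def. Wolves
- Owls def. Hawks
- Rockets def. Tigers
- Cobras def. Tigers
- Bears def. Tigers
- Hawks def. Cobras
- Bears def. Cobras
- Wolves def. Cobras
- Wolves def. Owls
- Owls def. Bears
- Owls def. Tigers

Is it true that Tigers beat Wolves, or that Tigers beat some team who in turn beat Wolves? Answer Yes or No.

Tigers did not beat Wolves directly.
Tigers beat no one, so there is no intermediate team.

No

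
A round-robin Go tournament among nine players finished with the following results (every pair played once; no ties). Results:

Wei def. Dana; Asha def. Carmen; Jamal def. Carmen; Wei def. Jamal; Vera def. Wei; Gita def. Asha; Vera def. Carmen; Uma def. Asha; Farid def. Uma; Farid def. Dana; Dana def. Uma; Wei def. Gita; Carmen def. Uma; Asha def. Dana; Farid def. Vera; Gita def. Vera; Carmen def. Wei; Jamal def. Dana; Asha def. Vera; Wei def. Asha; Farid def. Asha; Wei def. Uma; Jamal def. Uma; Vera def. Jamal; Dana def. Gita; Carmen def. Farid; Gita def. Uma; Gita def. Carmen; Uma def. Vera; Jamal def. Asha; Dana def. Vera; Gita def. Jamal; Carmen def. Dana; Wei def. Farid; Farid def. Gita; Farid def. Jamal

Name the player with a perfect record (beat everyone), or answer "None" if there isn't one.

None

Highest win total is Wei with 6 (out of 8 possible).
Wei lost to Vera, Carmen, so no player went undefeated.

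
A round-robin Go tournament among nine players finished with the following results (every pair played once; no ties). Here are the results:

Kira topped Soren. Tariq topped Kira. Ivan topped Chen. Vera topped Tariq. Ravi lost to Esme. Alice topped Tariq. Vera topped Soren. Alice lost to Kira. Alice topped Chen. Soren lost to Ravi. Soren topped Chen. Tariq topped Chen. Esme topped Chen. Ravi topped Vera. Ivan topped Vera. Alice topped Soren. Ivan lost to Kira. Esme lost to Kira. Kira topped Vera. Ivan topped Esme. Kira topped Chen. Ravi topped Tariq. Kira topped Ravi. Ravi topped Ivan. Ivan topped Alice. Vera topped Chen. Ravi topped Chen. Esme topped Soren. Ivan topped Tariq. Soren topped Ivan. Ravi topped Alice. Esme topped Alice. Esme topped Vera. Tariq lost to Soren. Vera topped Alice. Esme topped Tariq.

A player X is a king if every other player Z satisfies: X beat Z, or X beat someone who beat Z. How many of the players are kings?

Ivan reaches everyone (king).
Vera cannot reach Esme, Ravi in two steps.
Esme reaches everyone (king).
Kira reaches everyone (king).
Soren cannot reach Ravi in two steps.
Chen cannot reach Ivan, Vera, Esme, Kira, Soren, Ravi, Tariq, Alice in two steps.
Ravi reaches everyone (king).
Tariq reaches everyone (king).
Alice cannot reach Vera, Esme, Ravi in two steps.
Kings: Ivan, Esme, Kira, Ravi, Tariq — 5.

5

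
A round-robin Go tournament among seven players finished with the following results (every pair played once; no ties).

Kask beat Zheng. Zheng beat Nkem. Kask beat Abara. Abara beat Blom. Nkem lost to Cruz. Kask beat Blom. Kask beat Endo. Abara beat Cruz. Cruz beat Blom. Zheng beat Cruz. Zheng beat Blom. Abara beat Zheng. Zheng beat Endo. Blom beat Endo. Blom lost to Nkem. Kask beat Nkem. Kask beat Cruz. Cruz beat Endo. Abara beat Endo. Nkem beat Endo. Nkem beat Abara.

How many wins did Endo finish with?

Endo's results: beat no one; lost to Zheng, Abara, Nkem, Kask, Cruz, Blom.
That is 0 wins.

0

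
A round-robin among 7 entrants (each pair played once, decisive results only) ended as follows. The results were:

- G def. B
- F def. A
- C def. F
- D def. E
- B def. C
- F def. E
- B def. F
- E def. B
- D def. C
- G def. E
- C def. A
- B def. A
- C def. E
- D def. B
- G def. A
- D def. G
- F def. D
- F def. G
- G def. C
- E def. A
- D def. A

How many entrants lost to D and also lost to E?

D beat: A, B, C, E, G.
E beat: A, B.
Both beat: A, B — 2.

2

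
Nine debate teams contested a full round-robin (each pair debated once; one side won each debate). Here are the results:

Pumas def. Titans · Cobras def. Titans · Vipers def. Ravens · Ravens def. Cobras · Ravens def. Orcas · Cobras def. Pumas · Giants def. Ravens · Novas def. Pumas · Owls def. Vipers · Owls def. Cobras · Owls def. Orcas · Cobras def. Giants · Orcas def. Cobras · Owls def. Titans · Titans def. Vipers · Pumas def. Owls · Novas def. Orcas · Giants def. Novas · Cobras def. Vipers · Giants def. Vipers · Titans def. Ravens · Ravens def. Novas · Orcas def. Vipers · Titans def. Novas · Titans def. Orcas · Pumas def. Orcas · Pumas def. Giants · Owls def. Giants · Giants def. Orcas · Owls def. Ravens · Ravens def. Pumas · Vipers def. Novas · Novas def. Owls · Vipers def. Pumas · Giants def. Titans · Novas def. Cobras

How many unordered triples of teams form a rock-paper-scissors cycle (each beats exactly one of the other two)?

25

Win totals: Cobras 4, Orcas 2, Pumas 4, Novas 4, Vipers 3, Ravens 4, Titans 4, Giants 5, Owls 6.
A team with w wins dominates both others in C(w,2) triples; summing gives 6 + 1 + 6 + 6 + 3 + 6 + 6 + 10 + 15 = 59 transitive triples.
Total triples C(9,3) = 84, so cyclic triples = 84 − 59 = 25.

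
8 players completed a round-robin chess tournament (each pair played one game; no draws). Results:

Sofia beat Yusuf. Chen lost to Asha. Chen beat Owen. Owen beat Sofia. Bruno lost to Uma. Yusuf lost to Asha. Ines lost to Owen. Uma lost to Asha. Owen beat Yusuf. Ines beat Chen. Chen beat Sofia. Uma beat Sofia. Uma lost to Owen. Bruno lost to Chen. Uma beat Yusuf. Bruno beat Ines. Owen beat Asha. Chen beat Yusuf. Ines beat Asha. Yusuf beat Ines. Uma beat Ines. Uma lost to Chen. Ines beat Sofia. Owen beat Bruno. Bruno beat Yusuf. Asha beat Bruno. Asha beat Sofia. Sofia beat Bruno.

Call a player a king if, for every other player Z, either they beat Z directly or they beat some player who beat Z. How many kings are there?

Owen reaches everyone (king).
Uma cannot reach Owen in two steps.
Bruno cannot reach Owen, Uma in two steps.
Yusuf cannot reach Owen, Uma, Bruno in two steps.
Sofia cannot reach Owen, Uma, Asha, Chen in two steps.
Asha reaches everyone (king).
Ines reaches everyone (king).
Chen reaches everyone (king).
Kings: Owen, Asha, Ines, Chen — 4.

4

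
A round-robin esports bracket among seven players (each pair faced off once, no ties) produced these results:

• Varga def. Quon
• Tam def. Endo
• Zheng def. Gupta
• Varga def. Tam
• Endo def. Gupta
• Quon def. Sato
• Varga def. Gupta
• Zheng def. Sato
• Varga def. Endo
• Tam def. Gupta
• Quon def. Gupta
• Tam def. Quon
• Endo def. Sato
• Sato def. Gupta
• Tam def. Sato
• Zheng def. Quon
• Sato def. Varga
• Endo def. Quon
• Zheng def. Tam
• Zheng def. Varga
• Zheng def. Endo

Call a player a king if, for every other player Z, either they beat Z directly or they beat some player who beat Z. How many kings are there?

1

Sato cannot reach Zheng in two steps.
Gupta cannot reach Sato, Varga, Zheng, Endo, Tam, Quon in two steps.
Varga cannot reach Zheng in two steps.
Zheng reaches everyone (king).
Endo cannot reach Zheng, Tam in two steps.
Tam cannot reach Zheng in two steps.
Quon cannot reach Zheng, Endo, Tam in two steps.
Kings: Zheng — 1.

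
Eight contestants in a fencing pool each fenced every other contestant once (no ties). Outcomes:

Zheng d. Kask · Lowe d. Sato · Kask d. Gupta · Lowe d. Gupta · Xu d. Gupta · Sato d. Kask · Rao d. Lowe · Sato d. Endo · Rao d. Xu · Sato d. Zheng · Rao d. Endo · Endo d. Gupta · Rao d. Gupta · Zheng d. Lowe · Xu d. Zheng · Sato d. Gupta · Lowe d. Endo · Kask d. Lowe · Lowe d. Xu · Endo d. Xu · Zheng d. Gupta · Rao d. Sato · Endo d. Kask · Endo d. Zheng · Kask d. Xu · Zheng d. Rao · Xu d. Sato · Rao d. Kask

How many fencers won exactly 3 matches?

2

Win totals: Lowe 4, Rao 6, Kask 3, Xu 3, Endo 4, Zheng 4, Gupta 0, Sato 4.
Exactly 3: Kask, Xu — 2 fencers.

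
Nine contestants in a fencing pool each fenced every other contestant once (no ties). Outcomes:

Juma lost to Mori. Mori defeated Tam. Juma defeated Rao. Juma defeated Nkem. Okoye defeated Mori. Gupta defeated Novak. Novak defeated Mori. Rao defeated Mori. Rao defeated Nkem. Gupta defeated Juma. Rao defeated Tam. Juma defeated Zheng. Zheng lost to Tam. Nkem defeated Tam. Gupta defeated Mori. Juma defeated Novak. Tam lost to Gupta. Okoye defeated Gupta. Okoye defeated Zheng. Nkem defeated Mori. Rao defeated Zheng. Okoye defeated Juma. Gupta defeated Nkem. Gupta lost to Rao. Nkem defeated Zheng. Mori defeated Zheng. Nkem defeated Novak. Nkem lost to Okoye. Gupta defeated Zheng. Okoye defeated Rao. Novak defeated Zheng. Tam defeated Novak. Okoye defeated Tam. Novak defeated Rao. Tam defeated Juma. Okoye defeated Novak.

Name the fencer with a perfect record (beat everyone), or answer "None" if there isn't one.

Okoye

Okoye has 8 wins out of 8 opponents — a perfect record.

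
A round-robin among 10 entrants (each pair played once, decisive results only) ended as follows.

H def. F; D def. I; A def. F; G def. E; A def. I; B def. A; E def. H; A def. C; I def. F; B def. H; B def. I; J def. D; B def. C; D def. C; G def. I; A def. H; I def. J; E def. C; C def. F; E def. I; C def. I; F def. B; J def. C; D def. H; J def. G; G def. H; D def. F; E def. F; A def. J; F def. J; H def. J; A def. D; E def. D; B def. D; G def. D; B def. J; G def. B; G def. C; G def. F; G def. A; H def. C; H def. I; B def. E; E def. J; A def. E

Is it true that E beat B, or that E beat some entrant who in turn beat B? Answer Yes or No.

Yes

E did not beat B directly.
E beat C, D, F, H, I, J. Of those, F beat B.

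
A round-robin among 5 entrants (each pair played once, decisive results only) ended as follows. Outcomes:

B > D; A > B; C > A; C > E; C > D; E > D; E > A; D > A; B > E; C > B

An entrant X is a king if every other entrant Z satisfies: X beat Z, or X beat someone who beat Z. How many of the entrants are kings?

1

A cannot reach C in two steps.
B cannot reach C in two steps.
C reaches everyone (king).
D cannot reach C, E in two steps.
E cannot reach C in two steps.
Kings: C — 1.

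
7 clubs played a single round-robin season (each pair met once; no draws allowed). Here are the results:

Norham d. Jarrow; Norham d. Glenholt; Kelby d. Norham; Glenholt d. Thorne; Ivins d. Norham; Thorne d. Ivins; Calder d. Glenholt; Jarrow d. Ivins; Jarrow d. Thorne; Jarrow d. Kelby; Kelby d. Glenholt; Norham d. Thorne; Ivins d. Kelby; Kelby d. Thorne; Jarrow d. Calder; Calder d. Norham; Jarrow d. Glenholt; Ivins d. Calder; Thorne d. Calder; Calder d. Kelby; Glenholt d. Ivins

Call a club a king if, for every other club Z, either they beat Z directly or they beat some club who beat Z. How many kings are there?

Thorne cannot reach Jarrow in two steps.
Ivins reaches everyone (king).
Kelby reaches everyone (king).
Norham reaches everyone (king).
Glenholt cannot reach Jarrow in two steps.
Calder reaches everyone (king).
Jarrow reaches everyone (king).
Kings: Ivins, Kelby, Norham, Calder, Jarrow — 5.

5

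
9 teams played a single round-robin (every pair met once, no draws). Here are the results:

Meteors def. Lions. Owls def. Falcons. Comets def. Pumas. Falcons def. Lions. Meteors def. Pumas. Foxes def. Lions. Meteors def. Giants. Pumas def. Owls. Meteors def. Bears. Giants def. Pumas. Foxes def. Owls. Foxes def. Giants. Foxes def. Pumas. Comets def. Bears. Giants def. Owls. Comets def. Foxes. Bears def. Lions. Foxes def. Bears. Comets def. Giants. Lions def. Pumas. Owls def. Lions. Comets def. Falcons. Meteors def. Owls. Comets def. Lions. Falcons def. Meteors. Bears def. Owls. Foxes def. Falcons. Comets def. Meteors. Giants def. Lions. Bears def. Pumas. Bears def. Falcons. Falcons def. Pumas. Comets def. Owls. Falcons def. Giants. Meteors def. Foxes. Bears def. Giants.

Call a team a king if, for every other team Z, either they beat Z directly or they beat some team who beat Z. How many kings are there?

1

Lions cannot reach Giants, Falcons, Comets, Meteors, Bears, Foxes in two steps.
Pumas cannot reach Giants, Comets, Meteors, Bears, Foxes in two steps.
Owls cannot reach Comets, Bears, Foxes in two steps.
Giants cannot reach Comets, Meteors, Bears, Foxes in two steps.
Falcons cannot reach Comets in two steps.
Comets reaches everyone (king).
Meteors cannot reach Comets in two steps.
Bears cannot reach Comets, Foxes in two steps.
Foxes cannot reach Comets in two steps.
Kings: Comets — 1.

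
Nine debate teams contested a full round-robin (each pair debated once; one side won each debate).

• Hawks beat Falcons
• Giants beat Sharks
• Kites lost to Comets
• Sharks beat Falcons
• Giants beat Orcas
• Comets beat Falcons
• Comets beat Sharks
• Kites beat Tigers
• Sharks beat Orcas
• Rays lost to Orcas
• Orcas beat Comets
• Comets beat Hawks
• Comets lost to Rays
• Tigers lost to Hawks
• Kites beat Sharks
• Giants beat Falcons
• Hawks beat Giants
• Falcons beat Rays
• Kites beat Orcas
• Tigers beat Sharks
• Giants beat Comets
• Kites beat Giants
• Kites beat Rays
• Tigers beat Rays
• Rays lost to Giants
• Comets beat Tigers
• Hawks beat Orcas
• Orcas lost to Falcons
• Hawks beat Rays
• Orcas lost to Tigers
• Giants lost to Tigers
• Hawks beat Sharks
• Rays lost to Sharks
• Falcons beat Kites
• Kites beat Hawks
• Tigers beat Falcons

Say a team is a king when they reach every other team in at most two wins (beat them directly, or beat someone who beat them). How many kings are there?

Kites reaches everyone (king).
Tigers cannot reach Hawks in two steps.
Giants reaches everyone (king).
Rays cannot reach Giants, Orcas in two steps.
Orcas cannot reach Giants in two steps.
Hawks reaches everyone (king).
Falcons reaches everyone (king).
Sharks cannot reach Tigers, Giants, Hawks in two steps.
Comets reaches everyone (king).
Kings: Kites, Giants, Hawks, Falcons, Comets — 5.

5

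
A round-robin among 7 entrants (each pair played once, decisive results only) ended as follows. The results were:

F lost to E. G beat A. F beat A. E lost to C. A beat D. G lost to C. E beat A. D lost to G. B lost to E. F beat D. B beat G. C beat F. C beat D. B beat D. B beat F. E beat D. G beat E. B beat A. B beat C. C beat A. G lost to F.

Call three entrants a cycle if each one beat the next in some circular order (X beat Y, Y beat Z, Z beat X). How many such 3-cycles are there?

3

Win totals: A 1, B 5, C 5, D 0, E 4, F 3, G 3.
An entrant with w wins dominates both others in C(w,2) triples; summing gives 0 + 10 + 10 + 0 + 6 + 3 + 3 = 32 transitive triples.
Total triples C(7,3) = 35, so cyclic triples = 35 − 32 = 3.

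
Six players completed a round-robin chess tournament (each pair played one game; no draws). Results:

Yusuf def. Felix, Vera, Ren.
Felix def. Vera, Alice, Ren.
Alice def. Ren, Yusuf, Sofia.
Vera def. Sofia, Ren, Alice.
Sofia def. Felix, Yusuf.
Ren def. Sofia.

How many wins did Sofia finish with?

Sofia's results: beat Felix, Yusuf; lost to Alice, Ren, Vera.
That is 2 wins.

2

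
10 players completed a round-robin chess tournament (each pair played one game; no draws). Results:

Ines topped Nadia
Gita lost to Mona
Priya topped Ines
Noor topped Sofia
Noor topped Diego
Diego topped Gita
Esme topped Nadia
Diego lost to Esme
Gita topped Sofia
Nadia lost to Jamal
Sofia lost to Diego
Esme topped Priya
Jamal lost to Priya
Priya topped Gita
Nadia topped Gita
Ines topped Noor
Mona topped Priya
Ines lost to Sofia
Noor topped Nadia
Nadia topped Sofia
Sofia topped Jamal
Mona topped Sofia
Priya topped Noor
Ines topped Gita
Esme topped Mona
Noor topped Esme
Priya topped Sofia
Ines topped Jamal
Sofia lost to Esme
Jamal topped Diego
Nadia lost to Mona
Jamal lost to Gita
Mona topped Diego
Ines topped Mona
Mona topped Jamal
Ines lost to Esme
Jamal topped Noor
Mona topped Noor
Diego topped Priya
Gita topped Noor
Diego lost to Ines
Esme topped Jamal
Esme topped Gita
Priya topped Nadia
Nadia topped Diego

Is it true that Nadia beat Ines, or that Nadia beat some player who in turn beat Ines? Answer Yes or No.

Nadia did not beat Ines directly.
Nadia beat Gita, Sofia, Diego. Of those, Sofia beat Ines.

Yes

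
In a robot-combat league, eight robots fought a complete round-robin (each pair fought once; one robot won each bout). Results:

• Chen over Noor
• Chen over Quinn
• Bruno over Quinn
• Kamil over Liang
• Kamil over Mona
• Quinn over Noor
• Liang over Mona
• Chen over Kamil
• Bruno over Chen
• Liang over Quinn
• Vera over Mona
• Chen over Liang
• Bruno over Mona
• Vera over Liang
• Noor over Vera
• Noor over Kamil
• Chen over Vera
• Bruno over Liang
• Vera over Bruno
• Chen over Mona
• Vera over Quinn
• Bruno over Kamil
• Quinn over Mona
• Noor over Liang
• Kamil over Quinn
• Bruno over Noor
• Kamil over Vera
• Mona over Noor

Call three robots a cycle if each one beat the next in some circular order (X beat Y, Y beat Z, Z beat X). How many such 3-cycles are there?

9

Win totals: Liang 2, Bruno 6, Vera 4, Kamil 4, Chen 6, Noor 3, Mona 1, Quinn 2.
A robot with w wins dominates both others in C(w,2) triples; summing gives 1 + 15 + 6 + 6 + 15 + 3 + 0 + 1 = 47 transitive triples.
Total triples C(8,3) = 56, so cyclic triples = 56 − 47 = 9.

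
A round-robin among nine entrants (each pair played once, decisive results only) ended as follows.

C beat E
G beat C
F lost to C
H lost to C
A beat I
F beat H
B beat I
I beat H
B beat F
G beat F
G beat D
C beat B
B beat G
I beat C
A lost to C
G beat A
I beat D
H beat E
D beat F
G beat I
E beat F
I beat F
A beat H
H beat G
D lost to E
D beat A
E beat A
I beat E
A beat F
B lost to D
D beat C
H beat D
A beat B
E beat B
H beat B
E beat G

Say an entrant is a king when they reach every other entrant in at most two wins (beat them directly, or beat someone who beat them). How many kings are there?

8

A reaches everyone (king).
B reaches everyone (king).
C reaches everyone (king).
D reaches everyone (king).
E reaches everyone (king).
F cannot reach A, C, I in two steps.
G reaches everyone (king).
H reaches everyone (king).
I reaches everyone (king).
Kings: A, B, C, D, E, G, H, I — 8.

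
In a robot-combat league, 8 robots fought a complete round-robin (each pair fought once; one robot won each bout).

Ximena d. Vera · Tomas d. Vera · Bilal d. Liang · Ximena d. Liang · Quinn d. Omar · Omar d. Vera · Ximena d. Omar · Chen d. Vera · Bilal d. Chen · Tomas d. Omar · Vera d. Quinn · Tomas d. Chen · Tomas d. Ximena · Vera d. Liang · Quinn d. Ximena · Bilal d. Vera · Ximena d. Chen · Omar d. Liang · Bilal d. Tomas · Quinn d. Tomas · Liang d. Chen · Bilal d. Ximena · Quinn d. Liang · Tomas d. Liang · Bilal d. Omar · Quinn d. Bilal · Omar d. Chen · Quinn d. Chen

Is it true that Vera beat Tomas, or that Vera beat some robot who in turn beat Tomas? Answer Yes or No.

Yes

Vera did not beat Tomas directly.
Vera beat Liang, Quinn. Of those, Quinn beat Tomas.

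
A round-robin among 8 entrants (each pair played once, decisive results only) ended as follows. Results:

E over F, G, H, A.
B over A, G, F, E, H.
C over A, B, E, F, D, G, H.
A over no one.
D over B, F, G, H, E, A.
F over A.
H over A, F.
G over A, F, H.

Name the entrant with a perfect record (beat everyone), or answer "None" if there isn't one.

C has 7 wins out of 7 opponents — a perfect record.

C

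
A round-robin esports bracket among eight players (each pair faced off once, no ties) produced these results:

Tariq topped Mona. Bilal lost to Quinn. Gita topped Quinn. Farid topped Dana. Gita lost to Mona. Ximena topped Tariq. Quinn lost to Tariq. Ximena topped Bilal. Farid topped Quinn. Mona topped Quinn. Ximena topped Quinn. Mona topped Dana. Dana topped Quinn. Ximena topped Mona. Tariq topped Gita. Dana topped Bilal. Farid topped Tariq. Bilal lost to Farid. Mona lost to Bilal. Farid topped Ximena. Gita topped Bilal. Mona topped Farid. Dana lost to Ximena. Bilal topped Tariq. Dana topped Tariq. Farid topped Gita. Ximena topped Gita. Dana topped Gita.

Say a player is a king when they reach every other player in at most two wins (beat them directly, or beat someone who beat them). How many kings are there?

Dana cannot reach Ximena, Farid in two steps.
Bilal cannot reach Ximena in two steps.
Gita cannot reach Dana, Ximena, Farid in two steps.
Quinn cannot reach Dana, Gita, Ximena, Farid in two steps.
Mona reaches everyone (king).
Tariq cannot reach Ximena in two steps.
Ximena reaches everyone (king).
Farid reaches everyone (king).
Kings: Mona, Ximena, Farid — 3.

3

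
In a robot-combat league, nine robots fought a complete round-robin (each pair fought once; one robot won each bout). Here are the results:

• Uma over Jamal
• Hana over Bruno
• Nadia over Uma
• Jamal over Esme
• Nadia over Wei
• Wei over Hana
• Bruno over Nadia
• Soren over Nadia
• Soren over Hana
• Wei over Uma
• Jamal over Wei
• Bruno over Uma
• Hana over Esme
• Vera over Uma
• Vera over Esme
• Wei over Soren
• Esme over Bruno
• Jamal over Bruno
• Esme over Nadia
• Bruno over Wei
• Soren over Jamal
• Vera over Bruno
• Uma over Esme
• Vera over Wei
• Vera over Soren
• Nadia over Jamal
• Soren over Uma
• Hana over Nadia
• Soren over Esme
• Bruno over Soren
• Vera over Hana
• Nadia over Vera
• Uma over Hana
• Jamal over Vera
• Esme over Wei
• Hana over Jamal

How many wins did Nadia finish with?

Nadia's results: beat Wei, Vera, Uma, Jamal; lost to Bruno, Esme, Soren, Hana.
That is 4 wins.

4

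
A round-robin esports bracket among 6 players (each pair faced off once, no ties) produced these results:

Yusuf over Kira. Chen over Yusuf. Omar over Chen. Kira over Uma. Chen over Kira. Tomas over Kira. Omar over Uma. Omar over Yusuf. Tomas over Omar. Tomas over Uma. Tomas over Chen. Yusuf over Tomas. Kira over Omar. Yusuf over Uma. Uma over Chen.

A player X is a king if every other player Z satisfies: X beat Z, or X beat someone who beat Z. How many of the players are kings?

Tomas reaches everyone (king).
Yusuf reaches everyone (king).
Uma cannot reach Tomas, Omar in two steps.
Omar reaches everyone (king).
Kira cannot reach Tomas in two steps.
Chen reaches everyone (king).
Kings: Tomas, Yusuf, Omar, Chen — 4.

4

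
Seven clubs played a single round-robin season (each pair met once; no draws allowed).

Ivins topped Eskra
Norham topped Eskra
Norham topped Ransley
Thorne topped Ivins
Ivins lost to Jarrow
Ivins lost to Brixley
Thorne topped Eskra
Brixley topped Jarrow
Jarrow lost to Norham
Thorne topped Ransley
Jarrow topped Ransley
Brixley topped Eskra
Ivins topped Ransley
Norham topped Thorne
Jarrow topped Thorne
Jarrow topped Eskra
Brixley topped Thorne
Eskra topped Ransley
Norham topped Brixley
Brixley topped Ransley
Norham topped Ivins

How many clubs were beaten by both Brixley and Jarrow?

4

Brixley beat: Jarrow, Ransley, Ivins, Thorne, Eskra.
Jarrow beat: Ransley, Ivins, Thorne, Eskra.
Both beat: Ransley, Ivins, Thorne, Eskra — 4.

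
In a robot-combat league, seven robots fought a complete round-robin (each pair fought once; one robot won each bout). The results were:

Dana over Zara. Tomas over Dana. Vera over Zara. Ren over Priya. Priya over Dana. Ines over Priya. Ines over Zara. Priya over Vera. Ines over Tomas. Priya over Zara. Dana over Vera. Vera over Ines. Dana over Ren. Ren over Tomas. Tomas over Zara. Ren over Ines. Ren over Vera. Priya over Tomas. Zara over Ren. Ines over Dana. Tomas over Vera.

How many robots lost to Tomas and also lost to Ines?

2

Tomas beat: Vera, Dana, Zara.
Ines beat: Priya, Dana, Zara, Tomas.
Both beat: Dana, Zara — 2.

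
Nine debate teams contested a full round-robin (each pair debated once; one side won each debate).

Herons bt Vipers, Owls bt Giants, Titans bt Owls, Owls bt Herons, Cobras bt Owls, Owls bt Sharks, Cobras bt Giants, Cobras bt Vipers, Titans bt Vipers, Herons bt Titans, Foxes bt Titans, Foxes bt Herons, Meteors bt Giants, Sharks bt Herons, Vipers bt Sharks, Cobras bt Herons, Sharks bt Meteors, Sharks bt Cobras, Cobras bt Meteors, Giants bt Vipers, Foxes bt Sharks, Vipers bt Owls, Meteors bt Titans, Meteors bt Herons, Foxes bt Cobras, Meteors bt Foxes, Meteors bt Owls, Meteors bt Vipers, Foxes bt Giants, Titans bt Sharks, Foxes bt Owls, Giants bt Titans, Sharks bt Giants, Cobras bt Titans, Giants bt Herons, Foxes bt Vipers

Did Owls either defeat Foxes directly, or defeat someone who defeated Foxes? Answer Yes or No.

No

Owls did not beat Foxes directly.
Owls beat Sharks, Herons, Giants, but each of them lost to Foxes. No two-step path.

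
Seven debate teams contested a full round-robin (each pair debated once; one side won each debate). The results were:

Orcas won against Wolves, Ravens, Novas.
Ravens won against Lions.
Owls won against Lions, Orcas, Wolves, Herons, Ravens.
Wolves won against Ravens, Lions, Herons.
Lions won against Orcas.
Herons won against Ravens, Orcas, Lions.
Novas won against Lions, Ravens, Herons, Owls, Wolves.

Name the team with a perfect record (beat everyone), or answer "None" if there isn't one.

None

Highest win total is Owls with 5 (out of 6 possible).
Owls lost to Novas, so no team went undefeated.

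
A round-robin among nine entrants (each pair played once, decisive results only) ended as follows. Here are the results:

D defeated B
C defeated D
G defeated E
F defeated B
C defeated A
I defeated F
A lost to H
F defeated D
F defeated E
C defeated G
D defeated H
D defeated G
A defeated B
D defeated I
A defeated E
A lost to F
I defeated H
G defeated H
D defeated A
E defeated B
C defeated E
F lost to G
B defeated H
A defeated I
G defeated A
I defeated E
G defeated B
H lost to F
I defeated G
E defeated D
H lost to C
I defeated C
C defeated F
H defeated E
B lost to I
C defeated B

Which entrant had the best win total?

Win totals: A 3, B 1, C 7, D 5, E 2, F 5, G 5, H 2, I 6.
C leads with 7 wins (next highest: 6).

C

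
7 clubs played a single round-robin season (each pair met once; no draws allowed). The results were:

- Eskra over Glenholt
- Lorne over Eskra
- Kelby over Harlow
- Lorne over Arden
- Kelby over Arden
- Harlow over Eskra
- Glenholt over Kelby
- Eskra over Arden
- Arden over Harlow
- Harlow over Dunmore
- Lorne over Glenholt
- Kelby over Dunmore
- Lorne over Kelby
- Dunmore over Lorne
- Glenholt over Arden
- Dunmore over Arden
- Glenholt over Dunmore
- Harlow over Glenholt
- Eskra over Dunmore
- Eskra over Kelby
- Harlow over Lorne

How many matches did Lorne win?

Lorne's results: beat Kelby, Glenholt, Arden, Eskra; lost to Dunmore, Harlow.
That is 4 wins.

4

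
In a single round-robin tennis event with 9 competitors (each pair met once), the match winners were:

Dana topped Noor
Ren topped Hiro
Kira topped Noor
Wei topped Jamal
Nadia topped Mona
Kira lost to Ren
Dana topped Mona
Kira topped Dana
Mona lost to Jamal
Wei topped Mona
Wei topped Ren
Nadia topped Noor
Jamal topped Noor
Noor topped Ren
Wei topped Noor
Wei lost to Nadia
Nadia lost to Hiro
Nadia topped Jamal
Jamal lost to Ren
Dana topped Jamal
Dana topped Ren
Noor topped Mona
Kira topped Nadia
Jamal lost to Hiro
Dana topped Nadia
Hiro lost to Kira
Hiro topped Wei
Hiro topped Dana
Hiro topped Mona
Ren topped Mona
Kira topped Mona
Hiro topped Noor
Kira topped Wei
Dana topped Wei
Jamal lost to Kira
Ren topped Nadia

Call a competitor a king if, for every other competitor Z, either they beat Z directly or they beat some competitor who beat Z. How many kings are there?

3

Ren reaches everyone (king).
Hiro cannot reach Kira in two steps.
Noor cannot reach Dana, Wei in two steps.
Nadia cannot reach Hiro, Dana, Kira in two steps.
Mona cannot reach Ren, Hiro, Noor, Nadia, Dana, Kira, Wei, Jamal in two steps.
Dana reaches everyone (king).
Kira reaches everyone (king).
Wei cannot reach Dana in two steps.
Jamal cannot reach Hiro, Nadia, Dana, Kira, Wei in two steps.
Kings: Ren, Dana, Kira — 3.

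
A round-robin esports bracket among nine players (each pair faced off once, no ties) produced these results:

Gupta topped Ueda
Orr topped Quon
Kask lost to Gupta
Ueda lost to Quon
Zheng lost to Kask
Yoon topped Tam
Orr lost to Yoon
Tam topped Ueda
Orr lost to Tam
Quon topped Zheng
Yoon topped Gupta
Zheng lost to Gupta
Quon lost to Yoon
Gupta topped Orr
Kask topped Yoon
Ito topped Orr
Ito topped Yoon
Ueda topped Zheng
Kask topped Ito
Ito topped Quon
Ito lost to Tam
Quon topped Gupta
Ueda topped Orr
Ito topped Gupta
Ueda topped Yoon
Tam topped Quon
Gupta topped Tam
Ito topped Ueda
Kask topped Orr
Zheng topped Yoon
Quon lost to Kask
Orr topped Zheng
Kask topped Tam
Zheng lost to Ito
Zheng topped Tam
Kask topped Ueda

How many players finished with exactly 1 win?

Win totals: Kask 7, Yoon 4, Quon 3, Zheng 2, Ueda 3, Tam 4, Gupta 5, Orr 2, Ito 6.
No player has exactly 1 wins.

0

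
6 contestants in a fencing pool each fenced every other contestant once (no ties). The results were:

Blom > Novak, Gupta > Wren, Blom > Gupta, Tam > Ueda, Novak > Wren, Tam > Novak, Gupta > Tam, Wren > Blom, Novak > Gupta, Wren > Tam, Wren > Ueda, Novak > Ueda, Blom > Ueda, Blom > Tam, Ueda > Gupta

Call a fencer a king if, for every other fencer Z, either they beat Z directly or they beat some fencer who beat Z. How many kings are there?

4

Blom reaches everyone (king).
Wren reaches everyone (king).
Ueda cannot reach Blom, Novak in two steps.
Gupta reaches everyone (king).
Tam cannot reach Blom in two steps.
Novak reaches everyone (king).
Kings: Blom, Wren, Gupta, Novak — 4.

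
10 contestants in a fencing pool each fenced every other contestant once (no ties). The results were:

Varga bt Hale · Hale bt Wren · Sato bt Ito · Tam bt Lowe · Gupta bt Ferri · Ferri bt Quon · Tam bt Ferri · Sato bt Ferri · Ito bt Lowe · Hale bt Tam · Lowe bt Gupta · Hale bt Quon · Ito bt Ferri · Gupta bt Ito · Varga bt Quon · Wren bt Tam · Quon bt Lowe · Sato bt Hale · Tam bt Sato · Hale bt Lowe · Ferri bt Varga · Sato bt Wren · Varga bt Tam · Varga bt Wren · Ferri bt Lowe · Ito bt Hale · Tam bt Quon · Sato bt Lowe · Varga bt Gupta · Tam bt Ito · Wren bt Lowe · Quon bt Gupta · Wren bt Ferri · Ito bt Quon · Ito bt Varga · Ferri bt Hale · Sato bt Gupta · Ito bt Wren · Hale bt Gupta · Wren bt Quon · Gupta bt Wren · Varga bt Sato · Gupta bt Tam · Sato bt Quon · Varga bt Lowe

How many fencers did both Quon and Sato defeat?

2

Quon beat: Lowe, Gupta.
Sato beat: Quon, Ferri, Lowe, Gupta, Hale, Wren, Ito.
Both beat: Lowe, Gupta — 2.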